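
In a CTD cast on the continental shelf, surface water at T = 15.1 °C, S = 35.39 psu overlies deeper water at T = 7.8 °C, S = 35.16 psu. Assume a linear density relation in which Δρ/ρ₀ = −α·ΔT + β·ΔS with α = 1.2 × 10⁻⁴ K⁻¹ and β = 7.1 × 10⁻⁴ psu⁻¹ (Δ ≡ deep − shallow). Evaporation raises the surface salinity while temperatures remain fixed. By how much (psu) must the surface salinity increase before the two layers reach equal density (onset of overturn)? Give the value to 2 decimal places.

Neutral buoyancy requires −α(T_deep − T_surf) + β(S_deep − S_surf′) = 0.
S_surf′ = S_deep − (α/β)·ΔT = 35.16 − (1.2 × 10⁻⁴/7.1 × 10⁻⁴)·(-7.3) = 36.3938 psu.
Increase required: 36.3938 − 35.39 = 1.0038 psu.

1.00 psu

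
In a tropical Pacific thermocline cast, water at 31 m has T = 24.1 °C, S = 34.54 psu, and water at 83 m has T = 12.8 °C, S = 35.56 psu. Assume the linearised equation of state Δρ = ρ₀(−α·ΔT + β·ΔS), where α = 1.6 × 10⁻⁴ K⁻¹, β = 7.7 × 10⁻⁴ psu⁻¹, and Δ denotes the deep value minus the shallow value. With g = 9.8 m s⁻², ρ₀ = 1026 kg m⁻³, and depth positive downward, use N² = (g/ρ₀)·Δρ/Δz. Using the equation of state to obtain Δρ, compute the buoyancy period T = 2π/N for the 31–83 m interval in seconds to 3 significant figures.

284 s

ΔT = -11.3 K, ΔS = +1.02 psu (deep − shallow).
Δρ/ρ₀ = −αΔT + βΔS = 1.808 × 10⁻³ + 7.854 × 10⁻⁴ = 2.5934 × 10⁻³, so Δρ ≈ 2.661 kg m⁻³.
N² = (g/ρ₀)·Δρ/Δz = g·(Δρ/ρ₀)/Δz = 9.8 × 2.5934 × 10⁻³ / 52 = 4.8876 × 10⁻⁴ s⁻².
N = √(4.8876 × 10⁻⁴) = 0.022108 rad s⁻¹ → T = 2π/N = 284.20 s ≈ 284 s.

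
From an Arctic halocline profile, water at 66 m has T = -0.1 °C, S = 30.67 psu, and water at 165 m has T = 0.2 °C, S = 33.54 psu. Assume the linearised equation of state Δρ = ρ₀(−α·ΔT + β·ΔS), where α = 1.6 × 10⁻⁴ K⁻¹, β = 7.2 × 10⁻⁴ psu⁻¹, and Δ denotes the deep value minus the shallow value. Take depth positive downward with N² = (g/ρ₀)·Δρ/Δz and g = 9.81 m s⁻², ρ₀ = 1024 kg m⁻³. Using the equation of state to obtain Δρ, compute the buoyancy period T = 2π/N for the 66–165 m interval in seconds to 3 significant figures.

ΔT = +0.3 K, ΔS = +2.87 psu (deep − shallow).
Δρ/ρ₀ = −αΔT + βΔS = -4.80 × 10⁻⁵ + 2.0664 × 10⁻³ = 2.0184 × 10⁻³, so Δρ ≈ 2.067 kg m⁻³.
N² = (g/ρ₀)·Δρ/Δz = g·(Δρ/ρ₀)/Δz = 9.81 × 2.0184 × 10⁻³ / 99 = 2.0001 × 10⁻⁴ s⁻².
N = √(2.0001 × 10⁻⁴) = 0.014142 rad s⁻¹ → T = 2π/N = 444.29 s ≈ 444 s.

444 s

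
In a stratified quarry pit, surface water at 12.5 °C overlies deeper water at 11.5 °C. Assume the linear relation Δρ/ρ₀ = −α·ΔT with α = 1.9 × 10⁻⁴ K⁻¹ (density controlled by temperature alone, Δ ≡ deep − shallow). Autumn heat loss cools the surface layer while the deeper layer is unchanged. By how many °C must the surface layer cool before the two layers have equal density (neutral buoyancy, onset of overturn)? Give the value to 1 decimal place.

With temperature the only control, equal density requires T_surf′ = T_deep.
T_surf′ = 11.5 °C.
Cooling required: 12.5 − 11.5 = 1.0 °C.

1.0 °C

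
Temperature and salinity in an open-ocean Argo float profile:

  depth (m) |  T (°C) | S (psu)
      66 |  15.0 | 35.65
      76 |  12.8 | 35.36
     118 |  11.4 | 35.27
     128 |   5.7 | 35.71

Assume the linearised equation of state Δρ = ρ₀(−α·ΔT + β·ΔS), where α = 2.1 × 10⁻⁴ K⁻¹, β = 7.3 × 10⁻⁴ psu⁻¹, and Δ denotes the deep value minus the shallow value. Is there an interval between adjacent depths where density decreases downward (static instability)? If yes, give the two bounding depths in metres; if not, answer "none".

Evaluate Δρ/ρ₀ = −αΔT + βΔS across each adjacent pair:
  66–76 m: −αΔT+βΔS = −(2.1 × 10⁻⁴)(-2.2)+(7.3 × 10⁻⁴)(-0.29) = 2.5 × 10⁻⁴ → stable
  76–118 m: −αΔT+βΔS = −(2.1 × 10⁻⁴)(-1.4)+(7.3 × 10⁻⁴)(-0.09) = 2.3 × 10⁻⁴ → stable
  118–128 m: −αΔT+βΔS = −(2.1 × 10⁻⁴)(-5.7)+(7.3 × 10⁻⁴)(+0.44) = 1.5 × 10⁻³ → stable
Every interval has Δρ > 0: the column is stably stratified throughout.

none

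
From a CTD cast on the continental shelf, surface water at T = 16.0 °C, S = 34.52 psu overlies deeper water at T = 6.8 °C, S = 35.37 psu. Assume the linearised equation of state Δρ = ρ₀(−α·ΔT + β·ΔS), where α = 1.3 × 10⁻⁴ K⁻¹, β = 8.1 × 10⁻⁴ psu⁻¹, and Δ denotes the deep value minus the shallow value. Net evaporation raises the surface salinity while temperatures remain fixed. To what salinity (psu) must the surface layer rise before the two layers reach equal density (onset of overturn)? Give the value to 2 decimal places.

Neutral buoyancy requires −α(T_deep − T_surf) + β(S_deep − S_surf′) = 0.
S_surf′ = S_deep − (α/β)·ΔT = 35.37 − (1.3 × 10⁻⁴/8.1 × 10⁻⁴)·(-9.2) = 36.8465 psu.
Increase required: 36.8465 − 34.52 = 2.3265 psu.

36.85 psu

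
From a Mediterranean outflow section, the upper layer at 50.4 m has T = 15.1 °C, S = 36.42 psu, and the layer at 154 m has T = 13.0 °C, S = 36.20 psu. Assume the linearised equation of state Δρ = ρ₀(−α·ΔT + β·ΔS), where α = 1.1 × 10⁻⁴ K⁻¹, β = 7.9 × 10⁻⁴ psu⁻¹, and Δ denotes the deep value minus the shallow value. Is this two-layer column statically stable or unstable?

ΔT = 13.0 − 15.1 = -2.1 K and ΔS = 36.20 − 36.42 = -0.22 psu (deep − shallow).
−αΔT = 2.31 × 10⁻⁴; βΔS = -1.738 × 10⁻⁴; sum Δρ/ρ₀ = 5.72 × 10⁻⁵.
Δρ/ρ₀ > 0, so Δρ > 0: deeper water is denser → statically stable.

stable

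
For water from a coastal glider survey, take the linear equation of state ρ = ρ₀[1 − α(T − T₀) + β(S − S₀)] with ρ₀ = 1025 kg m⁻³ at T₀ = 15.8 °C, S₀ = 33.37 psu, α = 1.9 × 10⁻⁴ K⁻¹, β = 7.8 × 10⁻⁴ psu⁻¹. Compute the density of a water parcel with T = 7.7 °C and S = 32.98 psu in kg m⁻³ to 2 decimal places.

T − T₀ = -8.1 K, S − S₀ = -0.39 psu.
Bracket = 1 − α·(-8.1) + β·(-0.39) = 1 + (1.2348 × 10⁻³) = 1.0012348.
ρ = 1025 × 1.0012348 = 1026.27 kg m⁻³.

1026.27 kg m⁻³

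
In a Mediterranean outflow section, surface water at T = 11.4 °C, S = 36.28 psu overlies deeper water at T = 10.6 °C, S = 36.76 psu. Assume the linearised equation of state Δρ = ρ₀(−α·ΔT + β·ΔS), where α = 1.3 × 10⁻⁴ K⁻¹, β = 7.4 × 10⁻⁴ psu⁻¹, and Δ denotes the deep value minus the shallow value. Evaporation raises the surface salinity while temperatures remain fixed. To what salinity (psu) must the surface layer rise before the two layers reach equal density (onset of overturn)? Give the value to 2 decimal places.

Neutral buoyancy requires −α(T_deep − T_surf) + β(S_deep − S_surf′) = 0.
S_surf′ = S_deep − (α/β)·ΔT = 36.76 − (1.3 × 10⁻⁴/7.4 × 10⁻⁴)·(-0.8) = 36.9005 psu.
Increase required: 36.9005 − 36.28 = 0.6205 psu.

36.90 psu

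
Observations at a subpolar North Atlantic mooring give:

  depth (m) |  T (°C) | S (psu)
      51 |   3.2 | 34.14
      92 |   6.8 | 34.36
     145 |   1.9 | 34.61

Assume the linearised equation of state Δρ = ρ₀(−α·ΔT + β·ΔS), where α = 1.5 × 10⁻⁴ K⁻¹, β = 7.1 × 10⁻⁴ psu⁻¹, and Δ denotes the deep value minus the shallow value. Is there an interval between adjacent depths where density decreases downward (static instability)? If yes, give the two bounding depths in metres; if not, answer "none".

51–92 m

Evaluate Δρ/ρ₀ = −αΔT + βΔS across each adjacent pair:
  51–92 m: −αΔT+βΔS = −(1.5 × 10⁻⁴)(+3.6)+(7.1 × 10⁻⁴)(+0.22) = -3.8 × 10⁻⁴ → UNSTABLE
  92–145 m: −αΔT+βΔS = −(1.5 × 10⁻⁴)(-4.9)+(7.1 × 10⁻⁴)(+0.25) = 9.1 × 10⁻⁴ → stable
The 51–92 m interval has Δρ < 0: lighter water underlies denser water.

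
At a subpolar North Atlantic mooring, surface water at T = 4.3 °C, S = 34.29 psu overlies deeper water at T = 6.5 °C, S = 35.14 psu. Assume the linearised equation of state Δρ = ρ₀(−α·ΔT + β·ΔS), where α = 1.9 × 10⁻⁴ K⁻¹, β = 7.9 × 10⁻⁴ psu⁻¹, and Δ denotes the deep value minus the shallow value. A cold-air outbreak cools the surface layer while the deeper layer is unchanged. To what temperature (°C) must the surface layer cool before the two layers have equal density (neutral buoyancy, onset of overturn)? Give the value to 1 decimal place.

Neutral buoyancy requires Δρ = 0, i.e. −α(T_deep − T_surf′) + β(S_deep − S_surf) = 0.
T_surf′ = T_deep − (β/α)·ΔS = 6.5 − (7.9 × 10⁻⁴/1.9 × 10⁻⁴)·(+0.85) = 2.966 °C.
Cooling required: 4.3 − (2.966) = 1.334 °C.

3.0 °C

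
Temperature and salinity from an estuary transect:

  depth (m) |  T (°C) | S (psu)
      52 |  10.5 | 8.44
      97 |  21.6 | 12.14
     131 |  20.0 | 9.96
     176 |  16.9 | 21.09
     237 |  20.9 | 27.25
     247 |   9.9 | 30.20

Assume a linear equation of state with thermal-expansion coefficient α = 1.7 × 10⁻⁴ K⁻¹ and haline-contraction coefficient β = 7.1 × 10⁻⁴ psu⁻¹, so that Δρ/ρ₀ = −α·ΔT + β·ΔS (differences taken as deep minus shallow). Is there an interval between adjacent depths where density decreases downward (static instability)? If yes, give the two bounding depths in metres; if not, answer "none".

Evaluate Δρ/ρ₀ = −αΔT + βΔS across each adjacent pair:
  52–97 m: −αΔT+βΔS = −(1.7 × 10⁻⁴)(+11.1)+(7.1 × 10⁻⁴)(+3.70) = 7.4 × 10⁻⁴ → stable
  97–131 m: −αΔT+βΔS = −(1.7 × 10⁻⁴)(-1.6)+(7.1 × 10⁻⁴)(-2.18) = -1.3 × 10⁻³ → UNSTABLE
  131–176 m: −αΔT+βΔS = −(1.7 × 10⁻⁴)(-3.1)+(7.1 × 10⁻⁴)(+11.13) = 8.4 × 10⁻³ → stable
  176–237 m: −αΔT+βΔS = −(1.7 × 10⁻⁴)(+4.0)+(7.1 × 10⁻⁴)(+6.16) = 3.7 × 10⁻³ → stable
  237–247 m: −αΔT+βΔS = −(1.7 × 10⁻⁴)(-11.0)+(7.1 × 10⁻⁴)(+2.95) = 4.0 × 10⁻³ → stable
The 97–131 m interval has Δρ < 0: lighter water underlies denser water.

97–131 m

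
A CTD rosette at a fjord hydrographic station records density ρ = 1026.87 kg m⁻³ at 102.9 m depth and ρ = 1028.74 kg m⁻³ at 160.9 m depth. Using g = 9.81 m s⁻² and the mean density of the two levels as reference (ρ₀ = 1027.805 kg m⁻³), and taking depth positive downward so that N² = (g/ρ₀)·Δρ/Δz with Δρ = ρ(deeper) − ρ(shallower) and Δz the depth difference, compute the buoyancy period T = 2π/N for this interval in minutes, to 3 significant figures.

5.97 min

Δρ = 1028.74 − 1026.87 = 1.87 kg m⁻³ over Δz = 160.9 − 102.9 = 58 m.
N² = (9.81/1027.805) × (1.87/58) = 3.0773 × 10⁻⁴ s⁻².
N = √(3.0773 × 10⁻⁴) = 0.017542 rad s⁻¹, so T = 2π/N = 358.18 s = 5.9697 min ≈ 5.97 min.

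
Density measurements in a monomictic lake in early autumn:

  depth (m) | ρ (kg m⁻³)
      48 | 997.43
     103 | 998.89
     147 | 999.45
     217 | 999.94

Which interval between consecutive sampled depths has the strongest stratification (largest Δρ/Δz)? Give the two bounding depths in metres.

Compute the density gradient over each adjacent pair:
  48–103 m: Δρ/Δz = 1.46/55 = 0.027 kg m⁻⁴
  103–147 m: Δρ/Δz = 0.56/44 = 0.013 kg m⁻⁴
  147–217 m: Δρ/Δz = 0.49/70 = 7.0 × 10⁻³ kg m⁻⁴
The largest gradient is in the 48–103 m interval — the pycnocline.

48–103 m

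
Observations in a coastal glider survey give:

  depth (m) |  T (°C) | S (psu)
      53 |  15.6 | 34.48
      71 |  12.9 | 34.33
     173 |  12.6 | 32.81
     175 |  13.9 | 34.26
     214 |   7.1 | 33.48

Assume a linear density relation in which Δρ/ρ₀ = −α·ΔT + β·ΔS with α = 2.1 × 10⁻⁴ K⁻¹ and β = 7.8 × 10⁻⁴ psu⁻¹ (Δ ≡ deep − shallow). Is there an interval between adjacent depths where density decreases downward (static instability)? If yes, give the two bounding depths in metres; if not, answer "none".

Evaluate Δρ/ρ₀ = −αΔT + βΔS across each adjacent pair:
  53–71 m: −αΔT+βΔS = −(2.1 × 10⁻⁴)(-2.7)+(7.8 × 10⁻⁴)(-0.15) = 4.5 × 10⁻⁴ → stable
  71–173 m: −αΔT+βΔS = −(2.1 × 10⁻⁴)(-0.3)+(7.8 × 10⁻⁴)(-1.52) = -1.1 × 10⁻³ → UNSTABLE
  173–175 m: −αΔT+βΔS = −(2.1 × 10⁻⁴)(+1.3)+(7.8 × 10⁻⁴)(+1.45) = 8.6 × 10⁻⁴ → stable
  175–214 m: −αΔT+βΔS = −(2.1 × 10⁻⁴)(-6.8)+(7.8 × 10⁻⁴)(-0.78) = 8.2 × 10⁻⁴ → stable
The 71–173 m interval has Δρ < 0: lighter water underlies denser water.

71–173 m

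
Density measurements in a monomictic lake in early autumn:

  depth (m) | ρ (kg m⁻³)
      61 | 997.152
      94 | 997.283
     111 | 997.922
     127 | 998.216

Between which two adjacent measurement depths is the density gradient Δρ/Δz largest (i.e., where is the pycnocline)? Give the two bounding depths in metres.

94–111 m

Compute the density gradient over each adjacent pair:
  61–94 m: Δρ/Δz = 0.131/33 = 4.0 × 10⁻³ kg m⁻⁴
  94–111 m: Δρ/Δz = 0.639/17 = 0.038 kg m⁻⁴
  111–127 m: Δρ/Δz = 0.294/16 = 0.018 kg m⁻⁴
The largest gradient is in the 94–111 m interval — the pycnocline.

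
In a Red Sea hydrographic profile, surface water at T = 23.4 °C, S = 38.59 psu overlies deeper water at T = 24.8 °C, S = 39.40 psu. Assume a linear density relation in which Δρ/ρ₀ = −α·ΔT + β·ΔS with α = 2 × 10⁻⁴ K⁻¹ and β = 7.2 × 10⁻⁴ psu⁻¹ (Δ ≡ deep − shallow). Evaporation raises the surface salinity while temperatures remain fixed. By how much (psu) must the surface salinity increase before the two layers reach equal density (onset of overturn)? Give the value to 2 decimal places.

Neutral buoyancy requires −α(T_deep − T_surf) + β(S_deep − S_surf′) = 0.
S_surf′ = S_deep − (α/β)·ΔT = 39.40 − (2 × 10⁻⁴/7.2 × 10⁻⁴)·(+1.4) = 39.0111 psu.
Increase required: 39.0111 − 38.59 = 0.4211 psu.

0.42 psu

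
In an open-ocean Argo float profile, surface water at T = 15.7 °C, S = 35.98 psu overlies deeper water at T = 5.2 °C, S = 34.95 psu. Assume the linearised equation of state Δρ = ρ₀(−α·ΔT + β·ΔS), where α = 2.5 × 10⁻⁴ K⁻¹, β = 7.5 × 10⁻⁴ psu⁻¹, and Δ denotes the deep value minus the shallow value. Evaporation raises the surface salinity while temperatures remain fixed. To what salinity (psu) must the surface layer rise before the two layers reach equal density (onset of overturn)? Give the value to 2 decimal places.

Neutral buoyancy requires −α(T_deep − T_surf) + β(S_deep − S_surf′) = 0.
S_surf′ = S_deep − (α/β)·ΔT = 34.95 − (2.5 × 10⁻⁴/7.5 × 10⁻⁴)·(-10.5) = 38.4500 psu.
Increase required: 38.4500 − 35.98 = 2.4700 psu.

38.45 psu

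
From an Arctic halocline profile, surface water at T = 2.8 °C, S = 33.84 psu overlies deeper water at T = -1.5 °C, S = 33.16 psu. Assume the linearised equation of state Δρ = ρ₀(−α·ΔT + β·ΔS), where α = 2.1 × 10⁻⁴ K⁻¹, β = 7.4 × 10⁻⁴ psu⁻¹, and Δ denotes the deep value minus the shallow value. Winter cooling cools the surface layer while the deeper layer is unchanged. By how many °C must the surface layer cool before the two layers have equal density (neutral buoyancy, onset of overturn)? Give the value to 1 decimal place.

1.9 °C

Neutral buoyancy requires Δρ = 0, i.e. −α(T_deep − T_surf′) + β(S_deep − S_surf) = 0.
T_surf′ = T_deep − (β/α)·ΔS = -1.5 − (7.4 × 10⁻⁴/2.1 × 10⁻⁴)·(-0.68) = 0.896 °C.
Cooling required: 2.8 − (0.896) = 1.904 °C.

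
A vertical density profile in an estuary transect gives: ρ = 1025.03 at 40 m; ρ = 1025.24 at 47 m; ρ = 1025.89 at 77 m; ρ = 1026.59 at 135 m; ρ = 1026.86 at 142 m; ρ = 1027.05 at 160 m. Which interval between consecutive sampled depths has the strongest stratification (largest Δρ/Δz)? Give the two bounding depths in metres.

Compute the density gradient over each adjacent pair:
  40–47 m: Δρ/Δz = 0.21/7 = 0.030 kg m⁻⁴
  47–77 m: Δρ/Δz = 0.65/30 = 0.022 kg m⁻⁴
  77–135 m: Δρ/Δz = 0.70/58 = 0.012 kg m⁻⁴
  135–142 m: Δρ/Δz = 0.27/7 = 0.039 kg m⁻⁴
  142–160 m: Δρ/Δz = 0.19/18 = 0.011 kg m⁻⁴
The largest gradient is in the 135–142 m interval — the pycnocline.

135–142 m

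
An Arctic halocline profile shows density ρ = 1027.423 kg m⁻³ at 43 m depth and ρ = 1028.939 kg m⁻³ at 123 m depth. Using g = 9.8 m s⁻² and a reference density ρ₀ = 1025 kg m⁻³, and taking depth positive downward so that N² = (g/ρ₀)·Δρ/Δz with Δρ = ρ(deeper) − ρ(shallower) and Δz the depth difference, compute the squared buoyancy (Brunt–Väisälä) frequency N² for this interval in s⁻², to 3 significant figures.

1.81 × 10⁻⁴ s⁻²

Δρ = 1028.939 − 1027.423 = 1.516 kg m⁻³ over Δz = 123 − 43 = 80 m.
N² = (9.8/1025) × (1.516/80) = 1.8118 × 10⁻⁴ s⁻² ≈ 1.81 × 10⁻⁴ s⁻².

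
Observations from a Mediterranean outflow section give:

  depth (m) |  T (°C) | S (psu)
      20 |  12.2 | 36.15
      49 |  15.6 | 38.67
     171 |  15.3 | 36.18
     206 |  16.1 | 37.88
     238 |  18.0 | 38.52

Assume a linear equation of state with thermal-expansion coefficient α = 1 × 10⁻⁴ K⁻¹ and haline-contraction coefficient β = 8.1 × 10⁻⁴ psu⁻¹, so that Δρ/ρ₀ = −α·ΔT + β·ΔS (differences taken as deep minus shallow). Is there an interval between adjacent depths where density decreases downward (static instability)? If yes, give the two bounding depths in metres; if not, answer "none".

49–171 m

Evaluate Δρ/ρ₀ = −αΔT + βΔS across each adjacent pair:
  20–49 m: −αΔT+βΔS = −(1 × 10⁻⁴)(+3.4)+(8.1 × 10⁻⁴)(+2.52) = 1.7 × 10⁻³ → stable
  49–171 m: −αΔT+βΔS = −(1 × 10⁻⁴)(-0.3)+(8.1 × 10⁻⁴)(-2.49) = -2.0 × 10⁻³ → UNSTABLE
  171–206 m: −αΔT+βΔS = −(1 × 10⁻⁴)(+0.8)+(8.1 × 10⁻⁴)(+1.70) = 1.3 × 10⁻³ → stable
  206–238 m: −αΔT+βΔS = −(1 × 10⁻⁴)(+1.9)+(8.1 × 10⁻⁴)(+0.64) = 3.3 × 10⁻⁴ → stable
The 49–171 m interval has Δρ < 0: lighter water underlies denser water.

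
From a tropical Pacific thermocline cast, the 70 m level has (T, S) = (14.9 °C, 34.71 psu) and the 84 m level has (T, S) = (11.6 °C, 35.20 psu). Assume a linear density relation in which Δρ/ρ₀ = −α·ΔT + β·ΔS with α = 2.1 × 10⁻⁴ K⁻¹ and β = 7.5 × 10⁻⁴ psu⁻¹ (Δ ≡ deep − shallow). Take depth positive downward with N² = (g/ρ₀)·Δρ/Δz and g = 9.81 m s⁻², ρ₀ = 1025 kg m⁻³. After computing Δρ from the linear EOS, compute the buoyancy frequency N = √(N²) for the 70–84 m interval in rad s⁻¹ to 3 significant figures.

ΔT = -3.3 K, ΔS = +0.49 psu (deep − shallow).
Δρ/ρ₀ = −αΔT + βΔS = 6.93 × 10⁻⁴ + 3.675 × 10⁻⁴ = 1.0605 × 10⁻³, so Δρ ≈ 1.087 kg m⁻³.
N² = (g/ρ₀)·Δρ/Δz = g·(Δρ/ρ₀)/Δz = 9.81 × 1.0605 × 10⁻³ / 14 = 7.4311 × 10⁻⁴ s⁻².
N = √(7.4311 × 10⁻⁴) = 0.027260 rad s⁻¹ ≈ 0.0273 rad s⁻¹.

0.0273 rad s⁻¹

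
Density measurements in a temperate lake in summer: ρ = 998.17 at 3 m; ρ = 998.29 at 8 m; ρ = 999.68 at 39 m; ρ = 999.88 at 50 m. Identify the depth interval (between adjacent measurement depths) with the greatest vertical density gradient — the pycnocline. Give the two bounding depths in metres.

8–39 m

Compute the density gradient over each adjacent pair:
  3–8 m: Δρ/Δz = 0.12/5 = 0.024 kg m⁻⁴
  8–39 m: Δρ/Δz = 1.39/31 = 0.045 kg m⁻⁴
  39–50 m: Δρ/Δz = 0.20/11 = 0.018 kg m⁻⁴
The largest gradient is in the 8–39 m interval — the pycnocline.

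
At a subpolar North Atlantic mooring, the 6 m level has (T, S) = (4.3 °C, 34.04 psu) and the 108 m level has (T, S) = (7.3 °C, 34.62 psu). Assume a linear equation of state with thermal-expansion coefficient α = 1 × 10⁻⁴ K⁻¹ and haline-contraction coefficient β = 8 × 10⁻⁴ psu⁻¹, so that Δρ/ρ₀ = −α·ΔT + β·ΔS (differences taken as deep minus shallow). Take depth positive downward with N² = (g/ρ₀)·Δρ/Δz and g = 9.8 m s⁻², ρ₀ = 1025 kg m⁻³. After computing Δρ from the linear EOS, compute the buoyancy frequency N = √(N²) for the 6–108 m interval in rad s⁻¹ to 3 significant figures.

ΔT = +3.0 K, ΔS = +0.58 psu (deep − shallow).
Δρ/ρ₀ = −αΔT + βΔS = -3.00 × 10⁻⁴ + 4.64 × 10⁻⁴ = 1.64 × 10⁻⁴, so Δρ ≈ 0.1681 kg m⁻³.
N² = (g/ρ₀)·Δρ/Δz = g·(Δρ/ρ₀)/Δz = 9.8 × 1.64 × 10⁻⁴ / 102 = 1.5757 × 10⁻⁵ s⁻².
N = √(1.5757 × 10⁻⁵) = 3.9695 × 10⁻³ rad s⁻¹ ≈ 3.97 × 10⁻³ rad s⁻¹.

3.97 × 10⁻³ rad s⁻¹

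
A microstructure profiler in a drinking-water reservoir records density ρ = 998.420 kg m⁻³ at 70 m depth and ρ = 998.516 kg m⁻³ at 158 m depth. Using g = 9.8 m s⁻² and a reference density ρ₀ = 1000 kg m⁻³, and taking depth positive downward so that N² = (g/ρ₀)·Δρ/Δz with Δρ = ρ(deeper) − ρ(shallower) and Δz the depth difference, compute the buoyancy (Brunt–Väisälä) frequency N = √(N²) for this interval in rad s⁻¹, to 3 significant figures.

3.27 × 10⁻³ rad s⁻¹

Δρ = 998.516 − 998.420 = 0.096 kg m⁻³ over Δz = 158 − 70 = 88 m.
N² = (9.8/1000) × (0.096/88) = 1.0691 × 10⁻⁵ s⁻².
N = √(1.0691 × 10⁻⁵) = 3.2697 × 10⁻³ rad s⁻¹ ≈ 3.27 × 10⁻³ rad s⁻¹.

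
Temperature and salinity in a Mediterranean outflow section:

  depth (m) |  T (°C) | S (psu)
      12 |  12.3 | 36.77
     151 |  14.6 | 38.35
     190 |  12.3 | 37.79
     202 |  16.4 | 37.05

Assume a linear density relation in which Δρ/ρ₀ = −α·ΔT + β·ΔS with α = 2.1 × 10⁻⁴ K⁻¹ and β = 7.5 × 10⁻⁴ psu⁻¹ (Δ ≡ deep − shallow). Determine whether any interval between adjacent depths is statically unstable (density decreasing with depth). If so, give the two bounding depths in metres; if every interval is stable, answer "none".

190–202 m

Evaluate Δρ/ρ₀ = −αΔT + βΔS across each adjacent pair:
  12–151 m: −αΔT+βΔS = −(2.1 × 10⁻⁴)(+2.3)+(7.5 × 10⁻⁴)(+1.58) = 7.0 × 10⁻⁴ → stable
  151–190 m: −αΔT+βΔS = −(2.1 × 10⁻⁴)(-2.3)+(7.5 × 10⁻⁴)(-0.56) = 6.3 × 10⁻⁵ → stable
  190–202 m: −αΔT+βΔS = −(2.1 × 10⁻⁴)(+4.1)+(7.5 × 10⁻⁴)(-0.74) = -1.4 × 10⁻³ → UNSTABLE
The 190–202 m interval has Δρ < 0: lighter water underlies denser water.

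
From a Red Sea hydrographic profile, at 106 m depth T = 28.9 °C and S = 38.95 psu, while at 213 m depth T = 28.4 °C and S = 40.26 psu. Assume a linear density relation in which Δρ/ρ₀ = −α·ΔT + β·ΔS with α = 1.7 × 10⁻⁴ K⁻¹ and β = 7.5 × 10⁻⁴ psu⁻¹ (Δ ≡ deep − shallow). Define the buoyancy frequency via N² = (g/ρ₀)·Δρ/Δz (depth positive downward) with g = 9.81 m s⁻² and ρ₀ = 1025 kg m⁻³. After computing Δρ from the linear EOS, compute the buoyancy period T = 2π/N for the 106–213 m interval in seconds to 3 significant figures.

ΔT = -0.5 K, ΔS = +1.31 psu (deep − shallow).
Δρ/ρ₀ = −αΔT + βΔS = 8.50 × 10⁻⁵ + 9.825 × 10⁻⁴ = 1.0675 × 10⁻³, so Δρ ≈ 1.094 kg m⁻³.
N² = (g/ρ₀)·Δρ/Δz = g·(Δρ/ρ₀)/Δz = 9.81 × 1.0675 × 10⁻³ / 107 = 9.7871 × 10⁻⁵ s⁻².
N = √(9.7871 × 10⁻⁵) = 9.8930 × 10⁻³ rad s⁻¹ → T = 2π/N = 635.11 s ≈ 635 s.

635 s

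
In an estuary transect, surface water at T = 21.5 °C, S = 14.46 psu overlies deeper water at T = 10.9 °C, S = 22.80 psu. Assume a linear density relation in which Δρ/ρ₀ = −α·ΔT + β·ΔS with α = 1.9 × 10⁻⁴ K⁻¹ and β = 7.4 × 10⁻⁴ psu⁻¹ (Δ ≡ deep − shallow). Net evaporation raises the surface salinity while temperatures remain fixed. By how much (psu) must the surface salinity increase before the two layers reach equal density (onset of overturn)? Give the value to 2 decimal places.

11.06 psu

Neutral buoyancy requires −α(T_deep − T_surf) + β(S_deep − S_surf′) = 0.
S_surf′ = S_deep − (α/β)·ΔT = 22.80 − (1.9 × 10⁻⁴/7.4 × 10⁻⁴)·(-10.6) = 25.5216 psu.
Increase required: 25.5216 − 14.46 = 11.0616 psu.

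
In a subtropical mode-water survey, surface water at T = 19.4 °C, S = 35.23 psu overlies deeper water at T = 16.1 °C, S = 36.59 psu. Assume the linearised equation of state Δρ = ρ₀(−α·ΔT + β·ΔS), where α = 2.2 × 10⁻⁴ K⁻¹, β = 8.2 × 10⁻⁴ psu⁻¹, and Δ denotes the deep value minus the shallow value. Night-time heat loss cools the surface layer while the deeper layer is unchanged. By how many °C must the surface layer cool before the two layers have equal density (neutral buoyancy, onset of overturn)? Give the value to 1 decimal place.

8.4 °C

Neutral buoyancy requires Δρ = 0, i.e. −α(T_deep − T_surf′) + β(S_deep − S_surf) = 0.
T_surf′ = T_deep − (β/α)·ΔS = 16.1 − (8.2 × 10⁻⁴/2.2 × 10⁻⁴)·(+1.36) = 11.031 °C.
Cooling required: 19.4 − (11.031) = 8.369 °C.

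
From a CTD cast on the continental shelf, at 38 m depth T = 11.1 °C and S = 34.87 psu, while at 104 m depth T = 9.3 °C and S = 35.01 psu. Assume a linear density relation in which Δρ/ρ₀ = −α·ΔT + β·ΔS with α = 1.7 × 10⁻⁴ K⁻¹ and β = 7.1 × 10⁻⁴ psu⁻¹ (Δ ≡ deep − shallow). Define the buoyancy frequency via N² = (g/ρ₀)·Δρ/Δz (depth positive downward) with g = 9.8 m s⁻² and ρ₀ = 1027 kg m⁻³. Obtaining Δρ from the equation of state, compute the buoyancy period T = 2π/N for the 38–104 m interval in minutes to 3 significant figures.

ΔT = -1.8 K, ΔS = +0.14 psu (deep − shallow).
Δρ/ρ₀ = −αΔT + βΔS = 3.06 × 10⁻⁴ + 9.94 × 10⁻⁵ = 4.054 × 10⁻⁴, so Δρ ≈ 0.4163 kg m⁻³.
N² = (g/ρ₀)·Δρ/Δz = g·(Δρ/ρ₀)/Δz = 9.8 × 4.054 × 10⁻⁴ / 66 = 6.0196 × 10⁻⁵ s⁻².
N = √(6.0196 × 10⁻⁵) = 7.7586 × 10⁻³ rad s⁻¹ → T = 2π/N = 809.83 s = 13.497 min ≈ 13.5 min.

13.5 min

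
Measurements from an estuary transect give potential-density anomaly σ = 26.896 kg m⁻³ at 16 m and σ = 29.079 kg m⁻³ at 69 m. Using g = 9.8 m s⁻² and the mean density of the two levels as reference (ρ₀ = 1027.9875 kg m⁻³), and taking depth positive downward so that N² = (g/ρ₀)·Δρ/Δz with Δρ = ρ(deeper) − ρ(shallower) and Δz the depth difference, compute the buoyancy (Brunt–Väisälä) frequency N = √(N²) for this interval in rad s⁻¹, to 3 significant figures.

Δρ = 1029.079 − 1026.896 = 2.183 kg m⁻³ over Δz = 69 − 16 = 53 m.
N² = (9.8/1027.9875) × (2.183/53) = 3.9266 × 10⁻⁴ s⁻².
N = √(3.9266 × 10⁻⁴) = 0.019816 rad s⁻¹ ≈ 0.0198 rad s⁻¹.

0.0198 rad s⁻¹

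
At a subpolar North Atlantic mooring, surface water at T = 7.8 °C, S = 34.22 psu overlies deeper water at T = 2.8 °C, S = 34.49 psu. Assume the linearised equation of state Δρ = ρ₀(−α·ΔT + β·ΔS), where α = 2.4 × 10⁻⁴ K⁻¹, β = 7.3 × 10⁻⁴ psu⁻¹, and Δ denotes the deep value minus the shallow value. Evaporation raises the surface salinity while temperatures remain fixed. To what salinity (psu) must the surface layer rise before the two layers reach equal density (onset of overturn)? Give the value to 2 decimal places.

Neutral buoyancy requires −α(T_deep − T_surf) + β(S_deep − S_surf′) = 0.
S_surf′ = S_deep − (α/β)·ΔT = 34.49 − (2.4 × 10⁻⁴/7.3 × 10⁻⁴)·(-5.0) = 36.1338 psu.
Increase required: 36.1338 − 34.22 = 1.9138 psu.

36.13 psu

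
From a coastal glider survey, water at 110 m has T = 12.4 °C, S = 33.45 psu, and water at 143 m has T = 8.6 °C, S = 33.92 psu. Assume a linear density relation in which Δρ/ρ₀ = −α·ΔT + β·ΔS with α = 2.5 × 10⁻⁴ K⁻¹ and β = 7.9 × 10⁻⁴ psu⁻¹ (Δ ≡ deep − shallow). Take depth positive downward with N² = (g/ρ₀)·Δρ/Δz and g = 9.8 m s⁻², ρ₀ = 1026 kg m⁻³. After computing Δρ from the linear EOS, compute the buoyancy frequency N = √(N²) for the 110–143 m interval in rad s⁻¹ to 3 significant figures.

0.0198 rad s⁻¹

ΔT = -3.8 K, ΔS = +0.47 psu (deep − shallow).
Δρ/ρ₀ = −αΔT + βΔS = 9.50 × 10⁻⁴ + 3.713 × 10⁻⁴ = 1.3213 × 10⁻³, so Δρ ≈ 1.356 kg m⁻³.
N² = (g/ρ₀)·Δρ/Δz = g·(Δρ/ρ₀)/Δz = 9.8 × 1.3213 × 10⁻³ / 33 = 3.9239 × 10⁻⁴ s⁻².
N = √(3.9239 × 10⁻⁴) = 0.019809 rad s⁻¹ ≈ 0.0198 rad s⁻¹.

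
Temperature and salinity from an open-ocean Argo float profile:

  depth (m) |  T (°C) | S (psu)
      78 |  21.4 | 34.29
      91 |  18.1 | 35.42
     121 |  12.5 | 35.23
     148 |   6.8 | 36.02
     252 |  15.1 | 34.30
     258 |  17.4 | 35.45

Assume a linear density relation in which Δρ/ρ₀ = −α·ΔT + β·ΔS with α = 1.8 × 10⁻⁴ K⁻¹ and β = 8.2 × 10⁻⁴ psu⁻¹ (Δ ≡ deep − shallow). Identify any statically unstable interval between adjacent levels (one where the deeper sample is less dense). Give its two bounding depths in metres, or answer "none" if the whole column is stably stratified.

148–252 m

Evaluate Δρ/ρ₀ = −αΔT + βΔS across each adjacent pair:
  78–91 m: −αΔT+βΔS = −(1.8 × 10⁻⁴)(-3.3)+(8.2 × 10⁻⁴)(+1.13) = 1.5 × 10⁻³ → stable
  91–121 m: −αΔT+βΔS = −(1.8 × 10⁻⁴)(-5.6)+(8.2 × 10⁻⁴)(-0.19) = 8.5 × 10⁻⁴ → stable
  121–148 m: −αΔT+βΔS = −(1.8 × 10⁻⁴)(-5.7)+(8.2 × 10⁻⁴)(+0.79) = 1.7 × 10⁻³ → stable
  148–252 m: −αΔT+βΔS = −(1.8 × 10⁻⁴)(+8.3)+(8.2 × 10⁻⁴)(-1.72) = -2.9 × 10⁻³ → UNSTABLE
  252–258 m: −αΔT+βΔS = −(1.8 × 10⁻⁴)(+2.3)+(8.2 × 10⁻⁴)(+1.15) = 5.3 × 10⁻⁴ → stable
The 148–252 m interval has Δρ < 0: lighter water underlies denser water.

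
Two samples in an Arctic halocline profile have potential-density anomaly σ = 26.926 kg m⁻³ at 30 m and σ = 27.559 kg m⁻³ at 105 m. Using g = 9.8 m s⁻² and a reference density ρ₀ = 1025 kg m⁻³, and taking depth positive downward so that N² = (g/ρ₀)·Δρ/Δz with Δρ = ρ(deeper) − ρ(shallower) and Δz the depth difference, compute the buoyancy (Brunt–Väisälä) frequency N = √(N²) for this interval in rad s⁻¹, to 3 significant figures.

Δρ = 1027.559 − 1026.926 = 0.633 kg m⁻³ over Δz = 105 − 30 = 75 m.
N² = (9.8/1025) × (0.633/75) = 8.0695 × 10⁻⁵ s⁻².
N = √(8.0695 × 10⁻⁵) = 8.9830 × 10⁻³ rad s⁻¹ ≈ 8.98 × 10⁻³ rad s⁻¹.

8.98 × 10⁻³ rad s⁻¹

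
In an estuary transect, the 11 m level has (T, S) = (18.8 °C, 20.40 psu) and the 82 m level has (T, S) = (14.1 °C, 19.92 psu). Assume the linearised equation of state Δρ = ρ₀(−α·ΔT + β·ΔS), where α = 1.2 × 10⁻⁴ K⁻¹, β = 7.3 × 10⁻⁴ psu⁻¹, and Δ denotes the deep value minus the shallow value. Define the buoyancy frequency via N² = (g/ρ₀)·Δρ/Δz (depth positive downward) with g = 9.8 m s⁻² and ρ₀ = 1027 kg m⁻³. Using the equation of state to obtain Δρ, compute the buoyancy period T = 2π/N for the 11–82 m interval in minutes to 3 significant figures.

19.3 min

ΔT = -4.7 K, ΔS = -0.48 psu (deep − shallow).
Δρ/ρ₀ = −αΔT + βΔS = 5.64 × 10⁻⁴ − 3.504 × 10⁻⁴ = 2.136 × 10⁻⁴, so Δρ ≈ 0.2194 kg m⁻³.
N² = (g/ρ₀)·Δρ/Δz = g·(Δρ/ρ₀)/Δz = 9.8 × 2.136 × 10⁻⁴ / 71 = 2.9483 × 10⁻⁵ s⁻².
N = √(2.9483 × 10⁻⁵) = 5.4298 × 10⁻³ rad s⁻¹ → T = 2π/N = 1.1572 × 10³ s = 19.287 min ≈ 19.3 min.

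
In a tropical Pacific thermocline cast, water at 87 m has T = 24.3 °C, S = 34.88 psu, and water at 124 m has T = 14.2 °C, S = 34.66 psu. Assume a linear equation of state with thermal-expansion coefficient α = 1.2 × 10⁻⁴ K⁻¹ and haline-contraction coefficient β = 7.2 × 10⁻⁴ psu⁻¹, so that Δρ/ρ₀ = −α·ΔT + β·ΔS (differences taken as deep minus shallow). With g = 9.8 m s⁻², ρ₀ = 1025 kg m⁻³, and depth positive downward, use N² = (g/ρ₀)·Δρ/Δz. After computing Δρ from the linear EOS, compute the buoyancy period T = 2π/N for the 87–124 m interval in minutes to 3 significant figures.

ΔT = -10.1 K, ΔS = -0.22 psu (deep − shallow).
Δρ/ρ₀ = −αΔT + βΔS = 1.212 × 10⁻³ − 1.584 × 10⁻⁴ = 1.0536 × 10⁻³, so Δρ ≈ 1.080 kg m⁻³.
N² = (g/ρ₀)·Δρ/Δz = g·(Δρ/ρ₀)/Δz = 9.8 × 1.0536 × 10⁻³ / 37 = 2.7906 × 10⁻⁴ s⁻².
N = √(2.7906 × 10⁻⁴) = 0.016705 rad s⁻¹ → T = 2π/N = 376.13 s = 6.2688 min ≈ 6.27 min.

6.27 min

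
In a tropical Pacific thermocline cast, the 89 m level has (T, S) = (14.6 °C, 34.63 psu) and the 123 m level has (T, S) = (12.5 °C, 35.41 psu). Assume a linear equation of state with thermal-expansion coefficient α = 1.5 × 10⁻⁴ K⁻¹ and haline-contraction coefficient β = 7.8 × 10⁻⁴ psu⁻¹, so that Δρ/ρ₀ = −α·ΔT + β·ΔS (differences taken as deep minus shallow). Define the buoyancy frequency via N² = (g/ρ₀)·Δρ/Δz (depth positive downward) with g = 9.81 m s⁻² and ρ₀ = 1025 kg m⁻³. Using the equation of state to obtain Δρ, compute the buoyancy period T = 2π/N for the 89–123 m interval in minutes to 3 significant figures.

ΔT = -2.1 K, ΔS = +0.78 psu (deep − shallow).
Δρ/ρ₀ = −αΔT + βΔS = 3.15 × 10⁻⁴ + 6.084 × 10⁻⁴ = 9.234 × 10⁻⁴, so Δρ ≈ 0.9465 kg m⁻³.
N² = (g/ρ₀)·Δρ/Δz = g·(Δρ/ρ₀)/Δz = 9.81 × 9.234 × 10⁻⁴ / 34 = 2.6643 × 10⁻⁴ s⁻².
N = √(2.6643 × 10⁻⁴) = 0.016323 rad s⁻¹ → T = 2π/N = 384.93 s = 6.4155 min ≈ 6.42 min.

6.42 min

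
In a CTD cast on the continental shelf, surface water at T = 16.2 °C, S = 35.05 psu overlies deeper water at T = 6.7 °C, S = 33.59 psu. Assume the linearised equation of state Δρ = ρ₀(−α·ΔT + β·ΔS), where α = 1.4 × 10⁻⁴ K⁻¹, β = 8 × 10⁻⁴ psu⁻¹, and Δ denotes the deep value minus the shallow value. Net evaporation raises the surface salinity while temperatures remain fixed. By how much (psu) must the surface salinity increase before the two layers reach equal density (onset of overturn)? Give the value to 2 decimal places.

0.20 psu

Neutral buoyancy requires −α(T_deep − T_surf) + β(S_deep − S_surf′) = 0.
S_surf′ = S_deep − (α/β)·ΔT = 33.59 − (1.4 × 10⁻⁴/8 × 10⁻⁴)·(-9.5) = 35.2525 psu.
Increase required: 35.2525 − 35.05 = 0.2025 psu.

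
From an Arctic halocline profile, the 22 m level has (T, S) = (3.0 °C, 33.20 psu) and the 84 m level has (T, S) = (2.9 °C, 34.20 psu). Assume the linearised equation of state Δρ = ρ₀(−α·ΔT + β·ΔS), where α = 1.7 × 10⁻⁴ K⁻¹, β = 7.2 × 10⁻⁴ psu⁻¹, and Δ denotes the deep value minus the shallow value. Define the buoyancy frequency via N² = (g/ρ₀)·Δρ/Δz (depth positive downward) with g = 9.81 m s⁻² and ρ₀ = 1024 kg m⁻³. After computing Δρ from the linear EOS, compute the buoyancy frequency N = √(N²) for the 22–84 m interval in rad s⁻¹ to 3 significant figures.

0.0108 rad s⁻¹

ΔT = -0.1 K, ΔS = +1.00 psu (deep − shallow).
Δρ/ρ₀ = −αΔT + βΔS = 1.70 × 10⁻⁵ + 7.20 × 10⁻⁴ = 7.37 × 10⁻⁴, so Δρ ≈ 0.7547 kg m⁻³.
N² = (g/ρ₀)·Δρ/Δz = g·(Δρ/ρ₀)/Δz = 9.81 × 7.37 × 10⁻⁴ / 62 = 1.1661 × 10⁻⁴ s⁻².
N = √(1.1661 × 10⁻⁴) = 0.010799 rad s⁻¹ ≈ 0.0108 rad s⁻¹.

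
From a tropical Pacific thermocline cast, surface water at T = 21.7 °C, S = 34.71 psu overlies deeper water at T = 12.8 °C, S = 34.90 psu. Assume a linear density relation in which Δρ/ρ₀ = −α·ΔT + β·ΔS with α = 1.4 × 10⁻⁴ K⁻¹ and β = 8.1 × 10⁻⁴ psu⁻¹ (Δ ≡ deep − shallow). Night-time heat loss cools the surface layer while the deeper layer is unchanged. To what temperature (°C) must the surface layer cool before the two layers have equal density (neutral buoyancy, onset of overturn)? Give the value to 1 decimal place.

Neutral buoyancy requires Δρ = 0, i.e. −α(T_deep − T_surf′) + β(S_deep − S_surf) = 0.
T_surf′ = T_deep − (β/α)·ΔS = 12.8 − (8.1 × 10⁻⁴/1.4 × 10⁻⁴)·(+0.19) = 11.701 °C.
Cooling required: 21.7 − (11.701) = 9.999 °C.

11.7 °C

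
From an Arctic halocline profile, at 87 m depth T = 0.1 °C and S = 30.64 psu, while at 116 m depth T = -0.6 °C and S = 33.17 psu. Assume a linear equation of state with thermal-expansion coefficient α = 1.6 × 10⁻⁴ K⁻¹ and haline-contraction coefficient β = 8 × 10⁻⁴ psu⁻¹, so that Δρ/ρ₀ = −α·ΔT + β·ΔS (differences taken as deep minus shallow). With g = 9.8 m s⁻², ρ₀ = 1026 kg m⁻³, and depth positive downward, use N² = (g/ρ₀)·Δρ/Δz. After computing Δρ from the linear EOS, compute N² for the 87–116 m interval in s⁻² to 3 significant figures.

ΔT = -0.7 K, ΔS = +2.53 psu (deep − shallow).
Δρ/ρ₀ = −αΔT + βΔS = 1.12 × 10⁻⁴ + 2.024 × 10⁻³ = 2.136 × 10⁻³, so Δρ ≈ 2.192 kg m⁻³.
N² = (g/ρ₀)·Δρ/Δz = g·(Δρ/ρ₀)/Δz = 9.8 × 2.136 × 10⁻³ / 29 = 7.2182 × 10⁻⁴ s⁻² ≈ 7.22 × 10⁻⁴ s⁻².

7.22 × 10⁻⁴ s⁻²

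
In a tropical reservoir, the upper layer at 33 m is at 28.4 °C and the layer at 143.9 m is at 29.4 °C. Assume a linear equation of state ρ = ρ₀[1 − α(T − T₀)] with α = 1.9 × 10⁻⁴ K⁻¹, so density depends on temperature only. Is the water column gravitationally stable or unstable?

ΔT = 29.4 − 28.4 = +1.0 K, so Δρ/ρ₀ = −αΔT = -1.90 × 10⁻⁴.
Δρ/ρ₀ < 0, so Δρ < 0: deeper water is lighter → statically unstable; the column would overturn.

unstable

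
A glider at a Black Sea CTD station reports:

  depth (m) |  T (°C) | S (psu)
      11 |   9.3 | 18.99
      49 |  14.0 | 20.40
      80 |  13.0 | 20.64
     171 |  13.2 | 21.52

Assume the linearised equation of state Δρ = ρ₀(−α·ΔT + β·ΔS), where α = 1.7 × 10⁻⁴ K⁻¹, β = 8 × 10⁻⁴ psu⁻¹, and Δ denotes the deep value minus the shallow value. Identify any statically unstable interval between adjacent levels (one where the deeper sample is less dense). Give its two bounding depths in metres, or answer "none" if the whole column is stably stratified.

Evaluate Δρ/ρ₀ = −αΔT + βΔS across each adjacent pair:
  11–49 m: −αΔT+βΔS = −(1.7 × 10⁻⁴)(+4.7)+(8 × 10⁻⁴)(+1.41) = 3.3 × 10⁻⁴ → stable
  49–80 m: −αΔT+βΔS = −(1.7 × 10⁻⁴)(-1.0)+(8 × 10⁻⁴)(+0.24) = 3.6 × 10⁻⁴ → stable
  80–171 m: −αΔT+βΔS = −(1.7 × 10⁻⁴)(+0.2)+(8 × 10⁻⁴)(+0.88) = 6.7 × 10⁻⁴ → stable
Every interval has Δρ > 0: the column is stably stratified throughout.

none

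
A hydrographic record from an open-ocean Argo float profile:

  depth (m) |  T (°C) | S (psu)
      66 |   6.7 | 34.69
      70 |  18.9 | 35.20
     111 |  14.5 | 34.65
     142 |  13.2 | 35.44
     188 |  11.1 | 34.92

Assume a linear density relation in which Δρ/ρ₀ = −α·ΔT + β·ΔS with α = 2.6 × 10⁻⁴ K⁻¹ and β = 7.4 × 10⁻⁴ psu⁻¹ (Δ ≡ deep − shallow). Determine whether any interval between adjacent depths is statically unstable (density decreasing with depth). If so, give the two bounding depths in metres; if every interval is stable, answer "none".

Evaluate Δρ/ρ₀ = −αΔT + βΔS across each adjacent pair:
  66–70 m: −αΔT+βΔS = −(2.6 × 10⁻⁴)(+12.2)+(7.4 × 10⁻⁴)(+0.51) = -2.8 × 10⁻³ → UNSTABLE
  70–111 m: −αΔT+βΔS = −(2.6 × 10⁻⁴)(-4.4)+(7.4 × 10⁻⁴)(-0.55) = 7.4 × 10⁻⁴ → stable
  111–142 m: −αΔT+βΔS = −(2.6 × 10⁻⁴)(-1.3)+(7.4 × 10⁻⁴)(+0.79) = 9.2 × 10⁻⁴ → stable
  142–188 m: −αΔT+βΔS = −(2.6 × 10⁻⁴)(-2.1)+(7.4 × 10⁻⁴)(-0.52) = 1.6 × 10⁻⁴ → stable
The 66–70 m interval has Δρ < 0: lighter water underlies denser water.

66–70 m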